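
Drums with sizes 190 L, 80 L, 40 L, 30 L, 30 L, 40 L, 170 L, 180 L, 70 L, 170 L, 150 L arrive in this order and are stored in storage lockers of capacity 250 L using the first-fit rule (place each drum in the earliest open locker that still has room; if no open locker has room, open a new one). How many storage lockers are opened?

  190 → locker 1 (new)  [load 190/250]
  80 → locker 2 (new)  [load 80/250]
  40 → locker 1  [load 230/250]
  30 → locker 2  [load 110/250]
  30 → locker 2  [load 140/250]
  40 → locker 2  [load 180/250]
  170 → locker 3 (new)  [load 170/250]
  180 → locker 4 (new)  [load 180/250]
  70 → locker 2  [load 250/250]
  170 → locker 5 (new)  [load 170/250]
  150 → locker 6 (new)  [load 150/250]
6 storage lockers opened.

6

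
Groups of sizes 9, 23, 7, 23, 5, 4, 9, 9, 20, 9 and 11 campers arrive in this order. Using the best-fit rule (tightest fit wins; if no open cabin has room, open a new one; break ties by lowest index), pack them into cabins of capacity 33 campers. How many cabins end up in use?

  9 → cabin 1 (new)  [load 9/33]
  23 → cabin 1  [load 32/33]
  7 → cabin 2 (new)  [load 7/33]
  23 → cabin 2  [load 30/33]
  5 → cabin 3 (new)  [load 5/33]
  4 → cabin 3  [load 9/33]
  9 → cabin 3  [load 18/33]
  9 → cabin 3  [load 27/33]
  20 → cabin 4 (new)  [load 20/33]
  9 → cabin 4  [load 29/33]
  11 → cabin 5 (new)  [load 11/33]
5 cabins opened.

5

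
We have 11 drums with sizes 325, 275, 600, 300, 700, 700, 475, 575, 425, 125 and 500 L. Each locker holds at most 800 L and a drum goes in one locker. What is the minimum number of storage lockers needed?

Total = 700 + 700 + 600 + 575 + 500 + 475 + 425 + 325 + 300 + 275 + 125 = 5000 L.
Lower bound: ⌈5000/800⌉ = 7 storage lockers.
A packing using 7 storage lockers:
  locker 1: 700 = 700
  locker 2: 700 = 700
  locker 3: 600 + 125 = 725
  locker 4: 575 = 575
  locker 5: 500 + 300 = 800
  locker 6: 475 + 325 = 800
  locker 7: 425 + 275 = 700
This matches the lower bound, so 7 is optimal.

7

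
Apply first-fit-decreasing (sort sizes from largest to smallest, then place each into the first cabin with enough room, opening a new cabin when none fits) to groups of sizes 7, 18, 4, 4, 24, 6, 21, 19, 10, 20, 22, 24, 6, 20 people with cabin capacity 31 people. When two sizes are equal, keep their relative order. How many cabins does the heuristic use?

Sorted descending: 24, 24, 22, 21, 20, 20, 19, 18, 10, 7, 6, 6, 4, 4.
  24 → cabin 1 (new)  [load 24/31]
  24 → cabin 2 (new)  [load 24/31]
  22 → cabin 3 (new)  [load 22/31]
  21 → cabin 4 (new)  [load 21/31]
  20 → cabin 5 (new)  [load 20/31]
  20 → cabin 6 (new)  [load 20/31]
  19 → cabin 7 (new)  [load 19/31]
  18 → cabin 8 (new)  [load 18/31]
  10 → cabin 4  [load 31/31]
  7 → cabin 1  [load 31/31]
  6 → cabin 2  [load 30/31]
  6 → cabin 3  [load 28/31]
  4 → cabin 5  [load 24/31]
  4 → cabin 5  [load 28/31]
8 cabins opened.

8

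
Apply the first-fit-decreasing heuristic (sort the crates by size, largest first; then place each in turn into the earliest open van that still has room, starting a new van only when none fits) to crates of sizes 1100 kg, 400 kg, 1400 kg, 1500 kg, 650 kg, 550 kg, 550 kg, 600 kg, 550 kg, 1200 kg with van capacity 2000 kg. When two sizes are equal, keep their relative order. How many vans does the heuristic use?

Sorted descending: 1500, 1400, 1200, 1100, 650, 600, 550, 550, 550, 400.
  1500 → van 1 (new)  [load 1500/2000]
  1400 → van 2 (new)  [load 1400/2000]
  1200 → van 3 (new)  [load 1200/2000]
  1100 → van 4 (new)  [load 1100/2000]
  650 → van 3  [load 1850/2000]
  600 → van 2  [load 2000/2000]
  550 → van 4  [load 1650/2000]
  550 → van 5 (new)  [load 550/2000]
  550 → van 5  [load 1100/2000]
  400 → van 1  [load 1900/2000]
5 vans opened.

5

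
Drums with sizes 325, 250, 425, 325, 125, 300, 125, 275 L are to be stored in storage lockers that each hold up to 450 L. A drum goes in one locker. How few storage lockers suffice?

Total = 425 + 325 + 325 + 300 + 275 + 250 + 125 + 125 = 2150 L.
Lower bound: ⌈2150/450⌉ = 5 storage lockers.
Also, 6 drums each exceed 225 L, and no two of those can share a locker, so at least 6 storage lockers are needed.
A packing using 6 storage lockers:
  locker 1: 425 = 425
  locker 2: 325 + 125 = 450
  locker 3: 325 + 125 = 450
  locker 4: 300 = 300
  locker 5: 275 = 275
  locker 6: 250 = 250
This matches the lower bound, so 6 is optimal.

6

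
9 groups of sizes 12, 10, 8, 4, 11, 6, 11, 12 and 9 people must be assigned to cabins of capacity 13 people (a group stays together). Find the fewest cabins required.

8

Total = 12 + 12 + 11 + 11 + 10 + 9 + 8 + 6 + 4 = 83 people.
Lower bound: ⌈83/13⌉ = 7 cabins.
A packing using 8 cabins:
  cabin 1: 12 = 12
  cabin 2: 12 = 12
  cabin 3: 11 = 11
  cabin 4: 11 = 11
  cabin 5: 10 = 10
  cabin 6: 9 + 4 = 13
  cabin 7: 8 = 8
  cabin 8: 6 = 6
No arrangement into 7 cabins stays within capacity, so 8 is optimal.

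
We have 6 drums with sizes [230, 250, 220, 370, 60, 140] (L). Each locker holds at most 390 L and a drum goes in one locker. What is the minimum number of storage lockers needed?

4

Total = 370 + 250 + 230 + 220 + 140 + 60 = 1270 L.
Lower bound: ⌈1270/390⌉ = 4 storage lockers.
A packing using 4 storage lockers:
  locker 1: 370 = 370
  locker 2: 250 + 140 = 390
  locker 3: 230 + 60 = 290
  locker 4: 220 = 220
This matches the lower bound, so 4 is optimal.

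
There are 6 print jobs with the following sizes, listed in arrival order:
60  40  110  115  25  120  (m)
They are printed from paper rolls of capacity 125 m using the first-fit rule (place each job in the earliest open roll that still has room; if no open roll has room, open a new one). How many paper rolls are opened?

  60 → roll 1 (new)  [load 60/125]
  40 → roll 1  [load 100/125]
  110 → roll 2 (new)  [load 110/125]
  115 → roll 3 (new)  [load 115/125]
  25 → roll 1  [load 125/125]
  120 → roll 4 (new)  [load 120/125]
4 paper rolls opened.

4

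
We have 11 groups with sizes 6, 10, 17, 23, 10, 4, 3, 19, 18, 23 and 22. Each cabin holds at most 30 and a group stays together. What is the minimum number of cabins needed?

6

Total = 23 + 23 + 22 + 19 + 18 + 17 + 10 + 10 + 6 + 4 + 3 = 155.
Lower bound: ⌈155/30⌉ = 6 cabins.
A packing using 6 cabins:
  cabin 1: 23 + 6 = 29
  cabin 2: 23 + 4 + 3 = 30
  cabin 3: 22 = 22
  cabin 4: 19 + 10 = 29
  cabin 5: 18 + 10 = 28
  cabin 6: 17 = 17
This matches the lower bound, so 6 is optimal.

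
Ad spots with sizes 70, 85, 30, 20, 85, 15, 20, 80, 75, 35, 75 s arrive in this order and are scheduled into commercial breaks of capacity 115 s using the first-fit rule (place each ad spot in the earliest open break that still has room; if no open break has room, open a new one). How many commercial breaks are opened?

6

  70 → break 1 (new)  [load 70/115]
  85 → break 2 (new)  [load 85/115]
  30 → break 1  [load 100/115]
  20 → break 2  [load 105/115]
  85 → break 3 (new)  [load 85/115]
  15 → break 1  [load 115/115]
  20 → break 3  [load 105/115]
  80 → break 4 (new)  [load 80/115]
  75 → break 5 (new)  [load 75/115]
  35 → break 4  [load 115/115]
  75 → break 6 (new)  [load 75/115]
6 commercial breaks opened.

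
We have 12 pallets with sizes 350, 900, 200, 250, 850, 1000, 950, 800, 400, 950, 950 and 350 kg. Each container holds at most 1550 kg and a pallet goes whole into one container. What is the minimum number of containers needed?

7

Total = 1000 + 950 + 950 + 950 + 900 + 850 + 800 + 400 + 350 + 350 + 250 + 200 = 7950 kg.
Lower bound: ⌈7950/1550⌉ = 6 containers.
Also, 7 pallets each exceed 775 kg, and no two of those can share a container, so at least 7 containers are needed.
A packing using 7 containers:
  container 1: 1000 + 400 = 1400
  container 2: 950 + 350 + 250 = 1550
  container 3: 950 + 350 + 200 = 1500
  container 4: 950 = 950
  container 5: 900 = 900
  container 6: 850 = 850
  container 7: 800 = 800
This matches the lower bound, so 7 is optimal.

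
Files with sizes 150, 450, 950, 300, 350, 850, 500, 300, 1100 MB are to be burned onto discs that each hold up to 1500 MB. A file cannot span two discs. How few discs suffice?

4

Total = 1100 + 950 + 850 + 500 + 450 + 350 + 300 + 300 + 150 = 4950 MB.
Lower bound: ⌈4950/1500⌉ = 4 discs.
A packing using 4 discs:
  disc 1: 1100 + 350 = 1450
  disc 2: 950 + 500 = 1450
  disc 3: 850 + 450 + 150 = 1450
  disc 4: 300 + 300 = 600
This matches the lower bound, so 4 is optimal.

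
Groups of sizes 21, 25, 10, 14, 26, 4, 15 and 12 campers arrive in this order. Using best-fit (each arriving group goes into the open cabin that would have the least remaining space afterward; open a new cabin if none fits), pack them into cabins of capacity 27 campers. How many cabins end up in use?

5

  21 → cabin 1 (new)  [load 21/27]
  25 → cabin 2 (new)  [load 25/27]
  10 → cabin 3 (new)  [load 10/27]
  14 → cabin 3  [load 24/27]
  26 → cabin 4 (new)  [load 26/27]
  4 → cabin 1  [load 25/27]
  15 → cabin 5 (new)  [load 15/27]
  12 → cabin 5  [load 27/27]
5 cabins opened.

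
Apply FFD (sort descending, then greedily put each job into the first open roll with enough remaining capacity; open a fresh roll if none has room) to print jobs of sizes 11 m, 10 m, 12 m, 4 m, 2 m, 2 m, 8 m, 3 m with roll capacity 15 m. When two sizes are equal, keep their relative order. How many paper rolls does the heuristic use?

Sorted descending: 12, 11, 10, 8, 4, 3, 2, 2.
  12 → roll 1 (new)  [load 12/15]
  11 → roll 2 (new)  [load 11/15]
  10 → roll 3 (new)  [load 10/15]
  8 → roll 4 (new)  [load 8/15]
  4 → roll 2  [load 15/15]
  3 → roll 1  [load 15/15]
  2 → roll 3  [load 12/15]
  2 → roll 3  [load 14/15]
4 paper rolls opened.

4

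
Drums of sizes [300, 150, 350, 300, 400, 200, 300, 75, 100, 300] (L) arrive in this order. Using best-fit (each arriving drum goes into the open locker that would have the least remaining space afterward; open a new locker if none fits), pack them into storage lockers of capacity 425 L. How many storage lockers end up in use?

7

  300 → locker 1 (new)  [load 300/425]
  150 → locker 2 (new)  [load 150/425]
  350 → locker 3 (new)  [load 350/425]
  300 → locker 4 (new)  [load 300/425]
  400 → locker 5 (new)  [load 400/425]
  200 → locker 2  [load 350/425]
  300 → locker 6 (new)  [load 300/425]
  75 → locker 2  [load 425/425]
  100 → locker 1  [load 400/425]
  300 → locker 7 (new)  [load 300/425]
7 storage lockers opened.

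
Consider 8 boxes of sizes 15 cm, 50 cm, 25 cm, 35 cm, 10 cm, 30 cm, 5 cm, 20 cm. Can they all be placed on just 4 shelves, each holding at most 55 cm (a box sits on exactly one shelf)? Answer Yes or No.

A valid assignment using 4 shelves:
  shelf 1: 50 + 5 = 55
  shelf 2: 35 + 20 = 55
  shelf 3: 30 + 25 = 55
  shelf 4: 15 + 10 = 25
Every load is within 55 cm, so 4 shelves suffice.

Yes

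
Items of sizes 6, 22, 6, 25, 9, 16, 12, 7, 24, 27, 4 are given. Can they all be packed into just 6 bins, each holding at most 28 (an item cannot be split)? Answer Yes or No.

Yes

A valid assignment using 6 bins:
  bin 1: 27 = 27
  bin 2: 25 = 25
  bin 3: 24 + 4 = 28
  bin 4: 22 + 6 = 28
  bin 5: 16 + 12 = 28
  bin 6: 9 + 7 + 6 = 22
Every load is within 28, so 6 bins suffice.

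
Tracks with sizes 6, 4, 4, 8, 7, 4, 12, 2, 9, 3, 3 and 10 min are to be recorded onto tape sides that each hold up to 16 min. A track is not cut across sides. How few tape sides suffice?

Total = 12 + 10 + 9 + 8 + 7 + 6 + 4 + 4 + 4 + 3 + 3 + 2 = 72 min.
Lower bound: ⌈72/16⌉ = 5 tape sides.
A packing using 5 tape sides:
  side 1: 12 + 4 = 16
  side 2: 10 + 6 = 16
  side 3: 9 + 7 = 16
  side 4: 8 + 4 + 4 = 16
  side 5: 3 + 3 + 2 = 8
This matches the lower bound, so 5 is optimal.

5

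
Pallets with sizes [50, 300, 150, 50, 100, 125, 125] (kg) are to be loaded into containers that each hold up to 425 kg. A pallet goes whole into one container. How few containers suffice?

3

Total = 300 + 150 + 125 + 125 + 100 + 50 + 50 = 900 kg.
Lower bound: ⌈900/425⌉ = 3 containers.
A packing using 3 containers:
  container 1: 300 + 125 = 425
  container 2: 150 + 125 + 100 + 50 = 425
  container 3: 50 = 50
This matches the lower bound, so 3 is optimal.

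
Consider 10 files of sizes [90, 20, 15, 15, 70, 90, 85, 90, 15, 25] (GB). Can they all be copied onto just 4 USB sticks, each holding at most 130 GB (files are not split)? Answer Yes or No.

Total = 515 GB; ⌈515/130⌉ = 4.
5 files each exceed half the capacity and cannot share a USB stick, forcing at least 5 USB sticks.
At least 5 USB sticks are required, but only 4 are allowed.

No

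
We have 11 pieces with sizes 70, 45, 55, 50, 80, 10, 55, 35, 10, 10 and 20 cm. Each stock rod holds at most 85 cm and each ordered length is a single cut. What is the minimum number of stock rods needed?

6

Total = 80 + 70 + 55 + 55 + 50 + 45 + 35 + 20 + 10 + 10 + 10 = 440 cm.
Lower bound: ⌈440/85⌉ = 6 stock rods.
A packing using 6 stock rods:
  stock rod 1: 80 = 80
  stock rod 2: 70 + 10 = 80
  stock rod 3: 55 + 20 + 10 = 85
  stock rod 4: 55 + 10 = 65
  stock rod 5: 50 + 35 = 85
  stock rod 6: 45 = 45
This matches the lower bound, so 6 is optimal.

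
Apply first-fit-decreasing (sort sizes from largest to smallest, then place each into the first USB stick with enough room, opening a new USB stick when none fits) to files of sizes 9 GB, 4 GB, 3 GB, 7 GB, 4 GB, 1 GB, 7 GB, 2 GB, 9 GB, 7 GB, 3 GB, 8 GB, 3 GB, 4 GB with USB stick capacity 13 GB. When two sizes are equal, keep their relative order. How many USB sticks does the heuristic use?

6

Sorted descending: 9, 9, 8, 7, 7, 7, 4, 4, 4, 3, 3, 3, 2, 1.
  9 → USB stick 1 (new)  [load 9/13]
  9 → USB stick 2 (new)  [load 9/13]
  8 → USB stick 3 (new)  [load 8/13]
  7 → USB stick 4 (new)  [load 7/13]
  7 → USB stick 5 (new)  [load 7/13]
  7 → USB stick 6 (new)  [load 7/13]
  4 → USB stick 1  [load 13/13]
  4 → USB stick 2  [load 13/13]
  4 → USB stick 3  [load 12/13]
  3 → USB stick 4  [load 10/13]
  3 → USB stick 4  [load 13/13]
  3 → USB stick 5  [load 10/13]
  2 → USB stick 5  [load 12/13]
  1 → USB stick 3  [load 13/13]
6 USB sticks opened.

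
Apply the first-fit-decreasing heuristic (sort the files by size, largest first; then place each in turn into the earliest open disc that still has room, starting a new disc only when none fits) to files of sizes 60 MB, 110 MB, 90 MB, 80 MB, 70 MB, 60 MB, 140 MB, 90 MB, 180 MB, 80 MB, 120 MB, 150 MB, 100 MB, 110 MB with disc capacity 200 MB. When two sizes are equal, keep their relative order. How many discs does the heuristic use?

Sorted descending: 180, 150, 140, 120, 110, 110, 100, 90, 90, 80, 80, 70, 60, 60.
  180 → disc 1 (new)  [load 180/200]
  150 → disc 2 (new)  [load 150/200]
  140 → disc 3 (new)  [load 140/200]
  120 → disc 4 (new)  [load 120/200]
  110 → disc 5 (new)  [load 110/200]
  110 → disc 6 (new)  [load 110/200]
  100 → disc 7 (new)  [load 100/200]
  90 → disc 5  [load 200/200]
  90 → disc 6  [load 200/200]
  80 → disc 4  [load 200/200]
  80 → disc 7  [load 180/200]
  70 → disc 8 (new)  [load 70/200]
  60 → disc 3  [load 200/200]
  60 → disc 8  [load 130/200]
8 discs opened.

8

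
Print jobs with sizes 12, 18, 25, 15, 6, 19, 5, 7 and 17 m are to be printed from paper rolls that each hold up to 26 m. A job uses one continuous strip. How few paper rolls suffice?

Total = 25 + 19 + 18 + 17 + 15 + 12 + 7 + 6 + 5 = 124 m.
Lower bound: ⌈124/26⌉ = 5 paper rolls.
A packing using 6 paper rolls:
  roll 1: 25 = 25
  roll 2: 19 + 7 = 26
  roll 3: 18 + 6 = 24
  roll 4: 17 + 5 = 22
  roll 5: 15 = 15
  roll 6: 12 = 12
No arrangement into 5 paper rolls stays within capacity, so 6 is optimal.

6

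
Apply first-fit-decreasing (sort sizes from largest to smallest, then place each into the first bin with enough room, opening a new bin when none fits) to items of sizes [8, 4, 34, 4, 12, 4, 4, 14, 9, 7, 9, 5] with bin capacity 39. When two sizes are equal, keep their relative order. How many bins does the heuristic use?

3

Sorted descending: 34, 14, 12, 9, 9, 8, 7, 5, 4, 4, 4, 4.
  34 → bin 1 (new)  [load 34/39]
  14 → bin 2 (new)  [load 14/39]
  12 → bin 2  [load 26/39]
  9 → bin 2  [load 35/39]
  9 → bin 3 (new)  [load 9/39]
  8 → bin 3  [load 17/39]
  7 → bin 3  [load 24/39]
  5 → bin 1  [load 39/39]
  4 → bin 2  [load 39/39]
  4 → bin 3  [load 28/39]
  4 → bin 3  [load 32/39]
  4 → bin 3  [load 36/39]
3 bins opened.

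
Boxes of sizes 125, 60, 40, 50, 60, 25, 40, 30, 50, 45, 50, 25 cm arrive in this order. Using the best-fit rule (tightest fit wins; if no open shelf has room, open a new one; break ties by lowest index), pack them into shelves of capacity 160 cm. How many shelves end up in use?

4

  125 → shelf 1 (new)  [load 125/160]
  60 → shelf 2 (new)  [load 60/160]
  40 → shelf 2  [load 100/160]
  50 → shelf 2  [load 150/160]
  60 → shelf 3 (new)  [load 60/160]
  25 → shelf 1  [load 150/160]
  40 → shelf 3  [load 100/160]
  30 → shelf 3  [load 130/160]
  50 → shelf 4 (new)  [load 50/160]
  45 → shelf 4  [load 95/160]
  50 → shelf 4  [load 145/160]
  25 → shelf 3  [load 155/160]
4 shelves opened.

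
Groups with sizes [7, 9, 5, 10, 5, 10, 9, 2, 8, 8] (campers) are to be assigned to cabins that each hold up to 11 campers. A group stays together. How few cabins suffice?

8

Total = 10 + 10 + 9 + 9 + 8 + 8 + 7 + 5 + 5 + 2 = 73 campers.
Lower bound: ⌈73/11⌉ = 7 cabins.
A packing using 8 cabins:
  cabin 1: 10 = 10
  cabin 2: 10 = 10
  cabin 3: 9 + 2 = 11
  cabin 4: 9 = 9
  cabin 5: 8 = 8
  cabin 6: 8 = 8
  cabin 7: 7 = 7
  cabin 8: 5 + 5 = 10
No arrangement into 7 cabins stays within capacity, so 8 is optimal.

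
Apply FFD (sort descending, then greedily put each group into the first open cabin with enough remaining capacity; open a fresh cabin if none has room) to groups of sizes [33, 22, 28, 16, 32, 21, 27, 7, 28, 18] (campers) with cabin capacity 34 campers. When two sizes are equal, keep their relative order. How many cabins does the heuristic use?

Sorted descending: 33, 32, 28, 28, 27, 22, 21, 18, 16, 7.
  33 → cabin 1 (new)  [load 33/34]
  32 → cabin 2 (new)  [load 32/34]
  28 → cabin 3 (new)  [load 28/34]
  28 → cabin 4 (new)  [load 28/34]
  27 → cabin 5 (new)  [load 27/34]
  22 → cabin 6 (new)  [load 22/34]
  21 → cabin 7 (new)  [load 21/34]
  18 → cabin 8 (new)  [load 18/34]
  16 → cabin 8  [load 34/34]
  7 → cabin 5  [load 34/34]
8 cabins opened.

8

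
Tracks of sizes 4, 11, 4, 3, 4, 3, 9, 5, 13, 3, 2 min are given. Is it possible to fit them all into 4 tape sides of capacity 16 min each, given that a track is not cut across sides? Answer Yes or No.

Yes

A valid assignment using 4 tape sides:
  side 1: 13 + 3 = 16
  side 2: 11 + 5 = 16
  side 3: 9 + 4 + 3 = 16
  side 4: 4 + 4 + 3 + 2 = 13
Every load is within 16 min, so 4 tape sides suffice.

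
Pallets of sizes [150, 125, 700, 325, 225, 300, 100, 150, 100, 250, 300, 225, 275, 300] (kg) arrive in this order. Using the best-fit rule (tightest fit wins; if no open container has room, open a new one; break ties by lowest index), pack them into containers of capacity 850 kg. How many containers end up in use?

5

  150 → container 1 (new)  [load 150/850]
  125 → container 1  [load 275/850]
  700 → container 2 (new)  [load 700/850]
  325 → container 1  [load 600/850]
  225 → container 1  [load 825/850]
  300 → container 3 (new)  [load 300/850]
  100 → container 2  [load 800/850]
  150 → container 3  [load 450/850]
  100 → container 3  [load 550/850]
  250 → container 3  [load 800/850]
  300 → container 4 (new)  [load 300/850]
  225 → container 4  [load 525/850]
  275 → container 4  [load 800/850]
  300 → container 5 (new)  [load 300/850]
5 containers opened.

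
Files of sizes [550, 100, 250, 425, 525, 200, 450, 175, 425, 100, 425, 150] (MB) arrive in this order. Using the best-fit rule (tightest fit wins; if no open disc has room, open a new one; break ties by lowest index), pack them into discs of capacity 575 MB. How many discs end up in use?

  550 → disc 1 (new)  [load 550/575]
  100 → disc 2 (new)  [load 100/575]
  250 → disc 2  [load 350/575]
  425 → disc 3 (new)  [load 425/575]
  525 → disc 4 (new)  [load 525/575]
  200 → disc 2  [load 550/575]
  450 → disc 5 (new)  [load 450/575]
  175 → disc 6 (new)  [load 175/575]
  425 → disc 7 (new)  [load 425/575]
  100 → disc 5  [load 550/575]
  425 → disc 8 (new)  [load 425/575]
  150 → disc 3  [load 575/575]
8 discs opened.

8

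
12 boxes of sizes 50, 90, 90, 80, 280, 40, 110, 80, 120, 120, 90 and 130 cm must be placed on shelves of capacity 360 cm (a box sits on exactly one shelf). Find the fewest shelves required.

Total = 280 + 130 + 120 + 120 + 110 + 90 + 90 + 90 + 80 + 80 + 50 + 40 = 1280 cm.
Lower bound: ⌈1280/360⌉ = 4 shelves.
A packing using 4 shelves:
  shelf 1: 280 + 80 = 360
  shelf 2: 130 + 120 + 110 = 360
  shelf 3: 120 + 90 + 90 + 50 = 350
  shelf 4: 90 + 80 + 40 = 210
This matches the lower bound, so 4 is optimal.

4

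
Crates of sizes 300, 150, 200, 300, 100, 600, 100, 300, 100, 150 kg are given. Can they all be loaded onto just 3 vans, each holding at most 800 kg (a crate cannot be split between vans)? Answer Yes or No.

Yes

A valid assignment using 3 vans:
  van 1: 600 + 200 = 800
  van 2: 300 + 300 + 150 = 750
  van 3: 300 + 150 + 100 + 100 + 100 = 750
Every load is within 800 kg, so 3 vans suffice.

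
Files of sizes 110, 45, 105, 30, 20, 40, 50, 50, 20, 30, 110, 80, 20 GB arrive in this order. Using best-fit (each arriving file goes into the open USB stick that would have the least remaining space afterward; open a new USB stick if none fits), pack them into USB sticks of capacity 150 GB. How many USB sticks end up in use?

  110 → USB stick 1 (new)  [load 110/150]
  45 → USB stick 2 (new)  [load 45/150]
  105 → USB stick 2  [load 150/150]
  30 → USB stick 1  [load 140/150]
  20 → USB stick 3 (new)  [load 20/150]
  40 → USB stick 3  [load 60/150]
  50 → USB stick 3  [load 110/150]
  50 → USB stick 4 (new)  [load 50/150]
  20 → USB stick 3  [load 130/150]
  30 → USB stick 4  [load 80/150]
  110 → USB stick 5 (new)  [load 110/150]
  80 → USB stick 6 (new)  [load 80/150]
  20 → USB stick 3  [load 150/150]
6 USB sticks opened.

6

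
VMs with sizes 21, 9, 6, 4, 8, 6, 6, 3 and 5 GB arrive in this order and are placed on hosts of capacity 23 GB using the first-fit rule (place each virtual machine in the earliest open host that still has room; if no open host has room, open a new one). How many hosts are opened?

  21 → host 1 (new)  [load 21/23]
  9 → host 2 (new)  [load 9/23]
  6 → host 2  [load 15/23]
  4 → host 2  [load 19/23]
  8 → host 3 (new)  [load 8/23]
  6 → host 3  [load 14/23]
  6 → host 3  [load 20/23]
  3 → host 2  [load 22/23]
  5 → host 4 (new)  [load 5/23]
4 hosts opened.

4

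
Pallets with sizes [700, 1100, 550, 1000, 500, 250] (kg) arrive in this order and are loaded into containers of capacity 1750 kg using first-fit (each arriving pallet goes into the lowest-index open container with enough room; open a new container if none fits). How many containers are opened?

  700 → container 1 (new)  [load 700/1750]
  1100 → container 2 (new)  [load 1100/1750]
  550 → container 1  [load 1250/1750]
  1000 → container 3 (new)  [load 1000/1750]
  500 → container 1  [load 1750/1750]
  250 → container 2  [load 1350/1750]
3 containers opened.

3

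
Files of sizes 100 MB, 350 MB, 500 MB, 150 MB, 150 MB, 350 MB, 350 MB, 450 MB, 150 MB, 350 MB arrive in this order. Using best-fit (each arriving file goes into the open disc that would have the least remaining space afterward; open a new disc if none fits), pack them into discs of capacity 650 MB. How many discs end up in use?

6

  100 → disc 1 (new)  [load 100/650]
  350 → disc 1  [load 450/650]
  500 → disc 2 (new)  [load 500/650]
  150 → disc 2  [load 650/650]
  150 → disc 1  [load 600/650]
  350 → disc 3 (new)  [load 350/650]
  350 → disc 4 (new)  [load 350/650]
  450 → disc 5 (new)  [load 450/650]
  150 → disc 5  [load 600/650]
  350 → disc 6 (new)  [load 350/650]
6 discs opened.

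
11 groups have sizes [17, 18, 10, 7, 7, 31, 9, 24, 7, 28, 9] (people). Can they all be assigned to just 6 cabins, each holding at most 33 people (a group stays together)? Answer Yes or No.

A valid assignment using 6 cabins:
  cabin 1: 31 = 31
  cabin 2: 28 = 28
  cabin 3: 24 + 9 = 33
  cabin 4: 18 + 10 = 28
  cabin 5: 17 + 9 + 7 = 33
  cabin 6: 7 + 7 = 14
Every load is within 33 people, so 6 cabins suffice.

Yes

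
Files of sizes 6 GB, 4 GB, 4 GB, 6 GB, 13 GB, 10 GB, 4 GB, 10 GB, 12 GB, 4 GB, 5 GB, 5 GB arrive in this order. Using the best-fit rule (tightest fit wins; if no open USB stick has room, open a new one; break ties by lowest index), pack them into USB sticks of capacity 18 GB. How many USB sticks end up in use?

  6 → USB stick 1 (new)  [load 6/18]
  4 → USB stick 1  [load 10/18]
  4 → USB stick 1  [load 14/18]
  6 → USB stick 2 (new)  [load 6/18]
  13 → USB stick 3 (new)  [load 13/18]
  10 → USB stick 2  [load 16/18]
  4 → USB stick 1  [load 18/18]
  10 → USB stick 4 (new)  [load 10/18]
  12 → USB stick 5 (new)  [load 12/18]
  4 → USB stick 3  [load 17/18]
  5 → USB stick 5  [load 17/18]
  5 → USB stick 4  [load 15/18]
5 USB sticks opened.

5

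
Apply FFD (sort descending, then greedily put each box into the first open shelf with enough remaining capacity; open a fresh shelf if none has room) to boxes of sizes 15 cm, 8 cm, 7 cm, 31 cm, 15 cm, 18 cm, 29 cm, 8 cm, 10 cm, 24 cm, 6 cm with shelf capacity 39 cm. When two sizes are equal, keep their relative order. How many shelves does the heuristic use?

5

Sorted descending: 31, 29, 24, 18, 15, 15, 10, 8, 8, 7, 6.
  31 → shelf 1 (new)  [load 31/39]
  29 → shelf 2 (new)  [load 29/39]
  24 → shelf 3 (new)  [load 24/39]
  18 → shelf 4 (new)  [load 18/39]
  15 → shelf 3  [load 39/39]
  15 → shelf 4  [load 33/39]
  10 → shelf 2  [load 39/39]
  8 → shelf 1  [load 39/39]
  8 → shelf 5 (new)  [load 8/39]
  7 → shelf 5  [load 15/39]
  6 → shelf 4  [load 39/39]
5 shelves opened.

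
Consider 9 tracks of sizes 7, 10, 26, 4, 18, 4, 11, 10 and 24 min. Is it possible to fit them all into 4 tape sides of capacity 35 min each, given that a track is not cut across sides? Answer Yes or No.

Yes

A valid assignment using 4 tape sides:
  side 1: 26 + 7 = 33
  side 2: 24 + 11 = 35
  side 3: 18 + 10 + 4 = 32
  side 4: 10 + 4 = 14
Every load is within 35 min, so 4 tape sides suffice.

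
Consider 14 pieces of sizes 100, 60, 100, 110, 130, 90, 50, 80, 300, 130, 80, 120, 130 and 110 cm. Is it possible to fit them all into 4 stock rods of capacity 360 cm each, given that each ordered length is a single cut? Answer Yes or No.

No

Total = 1590 cm; ⌈1590/360⌉ = 5.
At least 5 stock rods are required, but only 4 are allowed.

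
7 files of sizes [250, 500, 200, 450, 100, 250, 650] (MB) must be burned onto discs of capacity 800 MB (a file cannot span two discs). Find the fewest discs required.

Total = 650 + 500 + 450 + 250 + 250 + 200 + 100 = 2400 MB.
Lower bound: ⌈2400/800⌉ = 3 discs.
A packing using 4 discs:
  disc 1: 650 + 100 = 750
  disc 2: 500 + 250 = 750
  disc 3: 450 + 250 = 700
  disc 4: 200 = 200
No arrangement into 3 discs stays within capacity, so 4 is optimal.

4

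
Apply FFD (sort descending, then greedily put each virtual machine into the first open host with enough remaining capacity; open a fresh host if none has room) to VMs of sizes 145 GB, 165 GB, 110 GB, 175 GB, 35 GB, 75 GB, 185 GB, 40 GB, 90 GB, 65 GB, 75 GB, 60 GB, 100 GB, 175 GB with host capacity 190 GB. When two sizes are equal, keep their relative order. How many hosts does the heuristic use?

Sorted descending: 185, 175, 175, 165, 145, 110, 100, 90, 75, 75, 65, 60, 40, 35.
  185 → host 1 (new)  [load 185/190]
  175 → host 2 (new)  [load 175/190]
  175 → host 3 (new)  [load 175/190]
  165 → host 4 (new)  [load 165/190]
  145 → host 5 (new)  [load 145/190]
  110 → host 6 (new)  [load 110/190]
  100 → host 7 (new)  [load 100/190]
  90 → host 7  [load 190/190]
  75 → host 6  [load 185/190]
  75 → host 8 (new)  [load 75/190]
  65 → host 8  [load 140/190]
  60 → host 9 (new)  [load 60/190]
  40 → host 5  [load 185/190]
  35 → host 8  [load 175/190]
9 hosts opened.

9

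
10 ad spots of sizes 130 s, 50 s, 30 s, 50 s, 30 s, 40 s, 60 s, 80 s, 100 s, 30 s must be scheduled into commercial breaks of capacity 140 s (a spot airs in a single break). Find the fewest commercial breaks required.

5

Total = 130 + 100 + 80 + 60 + 50 + 50 + 40 + 30 + 30 + 30 = 600 s.
Lower bound: ⌈600/140⌉ = 5 commercial breaks.
A packing using 5 commercial breaks:
  break 1: 130 = 130
  break 2: 100 + 40 = 140
  break 3: 80 + 60 = 140
  break 4: 50 + 50 + 30 = 130
  break 5: 30 + 30 = 60
This matches the lower bound, so 5 is optimal.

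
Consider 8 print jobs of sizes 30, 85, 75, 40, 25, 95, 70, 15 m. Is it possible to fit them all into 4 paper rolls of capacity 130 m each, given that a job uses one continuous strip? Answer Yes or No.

A valid assignment using 4 paper rolls:
  roll 1: 95 + 30 = 125
  roll 2: 85 + 40 = 125
  roll 3: 75 + 25 + 15 = 115
  roll 4: 70 = 70
Every load is within 130 m, so 4 paper rolls suffice.

Yes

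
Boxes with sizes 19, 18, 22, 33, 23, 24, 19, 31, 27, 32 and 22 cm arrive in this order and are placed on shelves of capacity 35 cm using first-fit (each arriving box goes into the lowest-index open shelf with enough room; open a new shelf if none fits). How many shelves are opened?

11

  19 → shelf 1 (new)  [load 19/35]
  18 → shelf 2 (new)  [load 18/35]
  22 → shelf 3 (new)  [load 22/35]
  33 → shelf 4 (new)  [load 33/35]
  23 → shelf 5 (new)  [load 23/35]
  24 → shelf 6 (new)  [load 24/35]
  19 → shelf 7 (new)  [load 19/35]
  31 → shelf 8 (new)  [load 31/35]
  27 → shelf 9 (new)  [load 27/35]
  32 → shelf 10 (new)  [load 32/35]
  22 → shelf 11 (new)  [load 22/35]
11 shelves opened.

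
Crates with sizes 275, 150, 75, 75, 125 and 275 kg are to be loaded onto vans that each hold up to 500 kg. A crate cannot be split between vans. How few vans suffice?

Total = 275 + 275 + 150 + 125 + 75 + 75 = 975 kg.
Lower bound: ⌈975/500⌉ = 2 vans.
A packing using 2 vans:
  van 1: 275 + 150 + 75 = 500
  van 2: 275 + 125 + 75 = 475
This matches the lower bound, so 2 is optimal.

2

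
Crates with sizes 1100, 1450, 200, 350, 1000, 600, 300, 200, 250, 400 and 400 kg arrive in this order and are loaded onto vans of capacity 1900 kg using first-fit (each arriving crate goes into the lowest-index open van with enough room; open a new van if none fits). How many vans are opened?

4

  1100 → van 1 (new)  [load 1100/1900]
  1450 → van 2 (new)  [load 1450/1900]
  200 → van 1  [load 1300/1900]
  350 → van 1  [load 1650/1900]
  1000 → van 3 (new)  [load 1000/1900]
  600 → van 3  [load 1600/1900]
  300 → van 2  [load 1750/1900]
  200 → van 1  [load 1850/1900]
  250 → van 3  [load 1850/1900]
  400 → van 4 (new)  [load 400/1900]
  400 → van 4  [load 800/1900]
4 vans opened.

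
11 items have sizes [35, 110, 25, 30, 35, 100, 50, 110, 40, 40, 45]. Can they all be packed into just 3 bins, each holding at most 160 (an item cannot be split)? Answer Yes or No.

No

Total = 620; ⌈620/160⌉ = 4.
At least 4 bins are required, but only 3 are allowed.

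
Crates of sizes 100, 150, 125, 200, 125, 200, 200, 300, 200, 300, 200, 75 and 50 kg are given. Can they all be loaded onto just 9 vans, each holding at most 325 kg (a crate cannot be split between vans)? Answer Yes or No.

Yes

A valid assignment using 8 vans:
  van 1: 300 = 300
  van 2: 300 = 300
  van 3: 200 + 125 = 325
  van 4: 200 + 125 = 325
  van 5: 200 + 100 = 300
  van 6: 200 + 75 + 50 = 325
  van 7: 200 = 200
  van 8: 150 = 150
That uses only 8 ≤ 9, so 9 vans are enough.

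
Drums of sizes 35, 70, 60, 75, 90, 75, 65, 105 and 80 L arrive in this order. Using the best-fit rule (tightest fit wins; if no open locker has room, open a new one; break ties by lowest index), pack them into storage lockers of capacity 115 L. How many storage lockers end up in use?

8

  35 → locker 1 (new)  [load 35/115]
  70 → locker 1  [load 105/115]
  60 → locker 2 (new)  [load 60/115]
  75 → locker 3 (new)  [load 75/115]
  90 → locker 4 (new)  [load 90/115]
  75 → locker 5 (new)  [load 75/115]
  65 → locker 6 (new)  [load 65/115]
  105 → locker 7 (new)  [load 105/115]
  80 → locker 8 (new)  [load 80/115]
8 storage lockers opened.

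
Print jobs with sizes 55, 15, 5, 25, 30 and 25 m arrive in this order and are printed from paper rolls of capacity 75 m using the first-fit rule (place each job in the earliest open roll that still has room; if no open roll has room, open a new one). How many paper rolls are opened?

  55 → roll 1 (new)  [load 55/75]
  15 → roll 1  [load 70/75]
  5 → roll 1  [load 75/75]
  25 → roll 2 (new)  [load 25/75]
  30 → roll 2  [load 55/75]
  25 → roll 3 (new)  [load 25/75]
3 paper rolls opened.

3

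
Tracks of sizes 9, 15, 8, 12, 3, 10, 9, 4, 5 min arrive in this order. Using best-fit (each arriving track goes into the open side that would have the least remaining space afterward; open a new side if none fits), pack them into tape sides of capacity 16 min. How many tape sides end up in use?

  9 → side 1 (new)  [load 9/16]
  15 → side 2 (new)  [load 15/16]
  8 → side 3 (new)  [load 8/16]
  12 → side 4 (new)  [load 12/16]
  3 → side 4  [load 15/16]
  10 → side 5 (new)  [load 10/16]
  9 → side 6 (new)  [load 9/16]
  4 → side 5  [load 14/16]
  5 → side 1  [load 14/16]
6 tape sides opened.

6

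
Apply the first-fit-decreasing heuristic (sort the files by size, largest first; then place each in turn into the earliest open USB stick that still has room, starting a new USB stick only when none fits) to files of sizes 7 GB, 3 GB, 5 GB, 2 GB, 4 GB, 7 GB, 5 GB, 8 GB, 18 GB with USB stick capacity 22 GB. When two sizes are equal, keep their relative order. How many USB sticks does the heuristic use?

Sorted descending: 18, 8, 7, 7, 5, 5, 4, 3, 2.
  18 → USB stick 1 (new)  [load 18/22]
  8 → USB stick 2 (new)  [load 8/22]
  7 → USB stick 2  [load 15/22]
  7 → USB stick 2  [load 22/22]
  5 → USB stick 3 (new)  [load 5/22]
  5 → USB stick 3  [load 10/22]
  4 → USB stick 1  [load 22/22]
  3 → USB stick 3  [load 13/22]
  2 → USB stick 3  [load 15/22]
3 USB sticks opened.

3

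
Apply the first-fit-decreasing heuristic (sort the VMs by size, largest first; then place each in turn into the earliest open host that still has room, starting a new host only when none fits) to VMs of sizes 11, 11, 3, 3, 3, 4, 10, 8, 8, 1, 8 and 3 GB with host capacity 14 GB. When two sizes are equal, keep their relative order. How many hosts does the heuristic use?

Sorted descending: 11, 11, 10, 8, 8, 8, 4, 3, 3, 3, 3, 1.
  11 → host 1 (new)  [load 11/14]
  11 → host 2 (new)  [load 11/14]
  10 → host 3 (new)  [load 10/14]
  8 → host 4 (new)  [load 8/14]
  8 → host 5 (new)  [load 8/14]
  8 → host 6 (new)  [load 8/14]
  4 → host 3  [load 14/14]
  3 → host 1  [load 14/14]
  3 → host 2  [load 14/14]
  3 → host 4  [load 11/14]
  3 → host 4  [load 14/14]
  1 → host 5  [load 9/14]
6 hosts opened.

6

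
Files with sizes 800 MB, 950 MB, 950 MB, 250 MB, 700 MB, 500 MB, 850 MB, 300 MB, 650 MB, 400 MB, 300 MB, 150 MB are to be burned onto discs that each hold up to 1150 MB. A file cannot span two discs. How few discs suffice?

Total = 950 + 950 + 850 + 800 + 700 + 650 + 500 + 400 + 300 + 300 + 250 + 150 = 6800 MB.
Lower bound: ⌈6800/1150⌉ = 6 discs.
A packing using 7 discs:
  disc 1: 950 + 150 = 1100
  disc 2: 950 = 950
  disc 3: 850 + 300 = 1150
  disc 4: 800 + 300 = 1100
  disc 5: 700 + 400 = 1100
  disc 6: 650 + 500 = 1150
  disc 7: 250 = 250
No arrangement into 6 discs stays within capacity, so 7 is optimal.

7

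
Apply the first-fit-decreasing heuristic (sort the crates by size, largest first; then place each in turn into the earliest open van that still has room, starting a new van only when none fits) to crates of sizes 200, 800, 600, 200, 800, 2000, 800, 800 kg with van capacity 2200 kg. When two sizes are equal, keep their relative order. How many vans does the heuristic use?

3

Sorted descending: 2000, 800, 800, 800, 800, 600, 200, 200.
  2000 → van 1 (new)  [load 2000/2200]
  800 → van 2 (new)  [load 800/2200]
  800 → van 2  [load 1600/2200]
  800 → van 3 (new)  [load 800/2200]
  800 → van 3  [load 1600/2200]
  600 → van 2  [load 2200/2200]
  200 → van 1  [load 2200/2200]
  200 → van 3  [load 1800/2200]
3 vans opened.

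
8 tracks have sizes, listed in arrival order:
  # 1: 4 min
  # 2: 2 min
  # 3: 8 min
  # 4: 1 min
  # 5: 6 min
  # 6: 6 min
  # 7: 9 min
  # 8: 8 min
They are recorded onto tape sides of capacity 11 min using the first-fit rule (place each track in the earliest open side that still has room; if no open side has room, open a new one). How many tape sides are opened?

6

  4 → side 1 (new)  [load 4/11]
  2 → side 1  [load 6/11]
  8 → side 2 (new)  [load 8/11]
  1 → side 1  [load 7/11]
  6 → side 3 (new)  [load 6/11]
  6 → side 4 (new)  [load 6/11]
  9 → side 5 (new)  [load 9/11]
  8 → side 6 (new)  [load 8/11]
6 tape sides opened.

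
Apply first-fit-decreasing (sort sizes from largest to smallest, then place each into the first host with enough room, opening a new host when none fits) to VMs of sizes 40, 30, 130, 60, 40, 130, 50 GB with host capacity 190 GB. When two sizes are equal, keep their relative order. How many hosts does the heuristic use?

Sorted descending: 130, 130, 60, 50, 40, 40, 30.
  130 → host 1 (new)  [load 130/190]
  130 → host 2 (new)  [load 130/190]
  60 → host 1  [load 190/190]
  50 → host 2  [load 180/190]
  40 → host 3 (new)  [load 40/190]
  40 → host 3  [load 80/190]
  30 → host 3  [load 110/190]
3 hosts opened.

3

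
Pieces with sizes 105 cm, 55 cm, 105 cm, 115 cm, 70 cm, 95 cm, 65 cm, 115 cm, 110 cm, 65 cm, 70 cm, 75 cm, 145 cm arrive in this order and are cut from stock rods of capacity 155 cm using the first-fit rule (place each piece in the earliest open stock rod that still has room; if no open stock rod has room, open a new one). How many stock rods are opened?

10

  105 → stock rod 1 (new)  [load 105/155]
  55 → stock rod 2 (new)  [load 55/155]
  105 → stock rod 3 (new)  [load 105/155]
  115 → stock rod 4 (new)  [load 115/155]
  70 → stock rod 2  [load 125/155]
  95 → stock rod 5 (new)  [load 95/155]
  65 → stock rod 6 (new)  [load 65/155]
  115 → stock rod 7 (new)  [load 115/155]
  110 → stock rod 8 (new)  [load 110/155]
  65 → stock rod 6  [load 130/155]
  70 → stock rod 9 (new)  [load 70/155]
  75 → stock rod 9  [load 145/155]
  145 → stock rod 10 (new)  [load 145/155]
10 stock rods opened.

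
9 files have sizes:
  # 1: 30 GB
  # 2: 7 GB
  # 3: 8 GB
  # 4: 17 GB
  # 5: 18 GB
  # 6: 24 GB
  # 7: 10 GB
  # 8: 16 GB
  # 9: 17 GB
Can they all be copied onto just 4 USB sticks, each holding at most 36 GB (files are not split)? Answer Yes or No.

No

Total = 147 GB; ⌈147/36⌉ = 5.
At least 5 USB sticks are required, but only 4 are allowed.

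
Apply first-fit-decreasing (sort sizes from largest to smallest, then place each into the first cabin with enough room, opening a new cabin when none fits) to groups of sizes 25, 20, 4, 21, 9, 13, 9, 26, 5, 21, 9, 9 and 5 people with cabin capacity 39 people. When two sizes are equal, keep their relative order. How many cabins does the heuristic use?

5

Sorted descending: 26, 25, 21, 21, 20, 13, 9, 9, 9, 9, 5, 5, 4.
  26 → cabin 1 (new)  [load 26/39]
  25 → cabin 2 (new)  [load 25/39]
  21 → cabin 3 (new)  [load 21/39]
  21 → cabin 4 (new)  [load 21/39]
  20 → cabin 5 (new)  [load 20/39]
  13 → cabin 1  [load 39/39]
  9 → cabin 2  [load 34/39]
  9 → cabin 3  [load 30/39]
  9 → cabin 3  [load 39/39]
  9 → cabin 4  [load 30/39]
  5 → cabin 2  [load 39/39]
  5 → cabin 4  [load 35/39]
  4 → cabin 4  [load 39/39]
5 cabins opened.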